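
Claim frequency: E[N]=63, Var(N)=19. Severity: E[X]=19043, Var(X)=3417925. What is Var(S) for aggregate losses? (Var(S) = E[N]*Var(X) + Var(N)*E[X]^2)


Var(S) = E[N]*Var(X) + Var(N)*E[X]^2
= 63*3417925 + 19*19043^2
= 215329275 + 6890081131
= 7.1054e+09


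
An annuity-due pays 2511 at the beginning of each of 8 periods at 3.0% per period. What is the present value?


PV_due = PMT * (1-(1+i)^(-n))/i * (1+i)
PV_immediate = 17626.4471
PV_due = 17626.4471 * 1.03
= 18155.2405


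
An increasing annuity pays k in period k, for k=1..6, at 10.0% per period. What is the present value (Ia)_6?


(Ia)_n = sum_{k=1}^{n} k * v^k, v = 1/(1+i)
v = 0.909091
Sum computed term by term:
(Ia)_6 = 14.0394


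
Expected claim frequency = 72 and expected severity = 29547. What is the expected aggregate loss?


E[S] = E[N] * E[X]
= 72 * 29547
= 2.1274e+06


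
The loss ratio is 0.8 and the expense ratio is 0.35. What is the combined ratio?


Combined ratio = loss ratio + expense ratio
= 0.8 + 0.35
= 1.15


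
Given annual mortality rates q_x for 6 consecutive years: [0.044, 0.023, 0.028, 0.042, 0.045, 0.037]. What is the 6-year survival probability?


p_k = 1 - q_k for each year
Survival = product of (1 - q_k)
= 0.956 * 0.977 * 0.972 * 0.958 * 0.955 * 0.963
= 0.7999


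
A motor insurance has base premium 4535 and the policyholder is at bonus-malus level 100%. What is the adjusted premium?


adjusted = base * BM_level / 100
= 4535 * 100 / 100
= 4535 * 1.0
= 4535.0


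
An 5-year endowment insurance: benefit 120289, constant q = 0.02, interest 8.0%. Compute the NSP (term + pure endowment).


Term component = 9257.6025
Pure endowment = 5_p_x * v^5 * benefit = 0.903921 * 0.680583 * 120289 = 74000.9876
NSP = 83258.59


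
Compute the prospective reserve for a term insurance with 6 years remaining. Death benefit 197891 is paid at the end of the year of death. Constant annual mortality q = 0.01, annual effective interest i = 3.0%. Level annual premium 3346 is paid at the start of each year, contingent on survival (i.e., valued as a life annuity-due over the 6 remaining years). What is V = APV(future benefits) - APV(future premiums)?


v = 1/(1+i) = 0.970874
APV(future benefits) per unit = sum_{k=0}^{5} k_p_x * q * v^(k+1) = 0.052881
APV(future benefits) = 197891 * 0.052881 = 10464.7332
Life annuity-due factor ä_{x:6} = sum_{k=0}^{5} k_p_x * v^k = 5.446774
APV(future premiums) = 3346 * 5.446774 = 18224.9052
V = 10464.7332 - 18224.9052
= -7760.172


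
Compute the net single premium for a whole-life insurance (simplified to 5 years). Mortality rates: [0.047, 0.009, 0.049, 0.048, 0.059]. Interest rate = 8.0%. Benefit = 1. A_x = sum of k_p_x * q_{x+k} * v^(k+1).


v = 0.925926
Year 0: k_p_x=1.0, q=0.047, term=0.043519
Year 1: k_p_x=0.953, q=0.009, term=0.007353
Year 2: k_p_x=0.944423, q=0.049, term=0.036736
Year 3: k_p_x=0.898146, q=0.048, term=0.031688
Year 4: k_p_x=0.855035, q=0.059, term=0.034333
A_x = 0.1536


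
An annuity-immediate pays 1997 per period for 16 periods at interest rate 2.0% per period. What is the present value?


PV = PMT * (1 - (1+i)^(-n)) / i
= 1997 * (1 - (1+0.02)^(-16)) / 0.02
= 1997 * (1 - 0.728446) / 0.02
= 1997 * 13.577709
= 27114.6855


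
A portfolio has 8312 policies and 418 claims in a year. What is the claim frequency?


frequency = claims / policies
= 418 / 8312
= 0.0503


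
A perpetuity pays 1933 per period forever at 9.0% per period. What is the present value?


PV = PMT / i
= 1933 / 0.09
= 21477.7778


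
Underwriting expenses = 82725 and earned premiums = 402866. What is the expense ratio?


Expense ratio = expenses / premiums
= 82725 / 402866
= 0.2053


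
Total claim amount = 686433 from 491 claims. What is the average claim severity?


severity = total / number
= 686433 / 491
= 1398.0305


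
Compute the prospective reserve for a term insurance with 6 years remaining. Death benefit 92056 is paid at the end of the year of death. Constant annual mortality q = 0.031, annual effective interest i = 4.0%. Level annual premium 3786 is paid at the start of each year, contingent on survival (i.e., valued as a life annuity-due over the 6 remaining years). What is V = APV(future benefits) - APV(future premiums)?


v = 1/(1+i) = 0.961538
APV(future benefits) per unit = sum_{k=0}^{5} k_p_x * q * v^(k+1) = 0.150962
APV(future benefits) = 92056 * 0.150962 = 13896.9573
Life annuity-due factor ä_{x:6} = sum_{k=0}^{5} k_p_x * v^k = 5.064531
APV(future premiums) = 3786 * 5.064531 = 19174.316
V = 13896.9573 - 19174.316
= -5277.3586


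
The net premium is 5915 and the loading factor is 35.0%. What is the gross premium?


Gross = net * (1 + loading)
= 5915 * (1 + 0.35)
= 5915 * 1.35
= 7985.25


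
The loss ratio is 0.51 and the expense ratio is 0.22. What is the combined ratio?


Combined ratio = loss ratio + expense ratio
= 0.51 + 0.22
= 0.73


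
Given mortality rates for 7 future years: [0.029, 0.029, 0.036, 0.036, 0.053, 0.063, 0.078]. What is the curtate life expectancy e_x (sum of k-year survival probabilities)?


e_x = sum_{k=1}^{n} k_p_x
k_p_x values:
  1_p_x = 0.971
  2_p_x = 0.942841
  3_p_x = 0.908899
  4_p_x = 0.876178
  5_p_x = 0.829741
  6_p_x = 0.777467
  7_p_x = 0.716825
e_x = 6.023


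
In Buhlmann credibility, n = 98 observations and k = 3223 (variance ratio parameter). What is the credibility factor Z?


Z = n / (n + k)
= 98 / (98 + 3223)
= 98 / 3321
= 0.0295


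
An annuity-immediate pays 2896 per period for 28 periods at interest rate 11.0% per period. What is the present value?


PV = PMT * (1 - (1+i)^(-n)) / i
= 2896 * (1 - (1+0.11)^(-28)) / 0.11
= 2896 * (1 - 0.053822) / 0.11
= 2896 * 8.601622
= 24910.2968


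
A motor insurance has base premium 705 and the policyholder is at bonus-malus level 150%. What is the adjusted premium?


adjusted = base * BM_level / 100
= 705 * 150 / 100
= 705 * 1.5
= 1057.5


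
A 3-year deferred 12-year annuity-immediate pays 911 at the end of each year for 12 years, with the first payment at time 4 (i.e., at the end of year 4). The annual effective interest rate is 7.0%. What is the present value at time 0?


PV at time 3 of the 12-year annuity-immediate:
a_n = 911 * (1-(1+0.07)^(-12))/0.07 = 7235.7872
Discount back 3 years to time 0:
PV = 7235.7872 * (1+0.07)^(-3)
= 7235.7872 * 0.816298
= 5906.5577


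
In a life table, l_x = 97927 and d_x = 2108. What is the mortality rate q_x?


q_x = d_x / l_x
= 2108 / 97927
= 0.0215


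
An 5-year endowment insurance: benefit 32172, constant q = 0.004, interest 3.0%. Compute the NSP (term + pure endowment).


Term component = 584.7958
Pure endowment = 5_p_x * v^5 * benefit = 0.980159 * 0.862609 * 32172 = 27201.2354
NSP = 27786.0312


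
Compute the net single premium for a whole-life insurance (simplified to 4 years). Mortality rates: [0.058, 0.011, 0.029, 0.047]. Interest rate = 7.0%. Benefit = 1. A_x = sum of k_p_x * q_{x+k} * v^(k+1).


v = 0.934579
Year 0: k_p_x=1.0, q=0.058, term=0.054206
Year 1: k_p_x=0.942, q=0.011, term=0.009051
Year 2: k_p_x=0.931638, q=0.029, term=0.022054
Year 3: k_p_x=0.90462, q=0.047, term=0.032436
A_x = 0.1177


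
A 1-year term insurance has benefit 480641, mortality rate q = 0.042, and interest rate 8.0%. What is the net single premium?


NSP = benefit * q * v
v = 1/(1+i) = 0.925926
NSP = 480641 * 0.042 * 0.925926
= 18691.5944


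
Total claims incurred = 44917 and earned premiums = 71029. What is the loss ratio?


Loss ratio = claims / premiums
= 44917 / 71029
= 0.6324


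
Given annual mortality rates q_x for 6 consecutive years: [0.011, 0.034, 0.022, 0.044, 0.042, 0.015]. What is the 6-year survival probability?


p_k = 1 - q_k for each year
Survival = product of (1 - q_k)
= 0.989 * 0.966 * 0.978 * 0.956 * 0.958 * 0.985
= 0.8429


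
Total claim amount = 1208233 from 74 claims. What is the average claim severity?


severity = total / number
= 1208233 / 74
= 16327.473


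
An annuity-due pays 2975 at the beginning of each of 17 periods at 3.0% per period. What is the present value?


PV_due = PMT * (1-(1+i)^(-n))/i * (1+i)
PV_immediate = 39169.2025
PV_due = 39169.2025 * 1.03
= 40344.2785


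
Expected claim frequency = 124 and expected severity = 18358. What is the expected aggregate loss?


E[S] = E[N] * E[X]
= 124 * 18358
= 2.2764e+06


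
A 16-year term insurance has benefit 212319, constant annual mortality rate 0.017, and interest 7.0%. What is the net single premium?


NSP = benefit * sum_{k=0}^{n-1} k_p_x * q * v^(k+1)
With constant q=0.017, v=0.934579
Sum = 0.145093
NSP = 212319 * 0.145093
= 30806.0684


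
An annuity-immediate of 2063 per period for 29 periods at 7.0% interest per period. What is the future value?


FV = PMT * ((1+i)^n - 1) / i
= 2063 * ((1.07)^29 - 1) / 0.07
= 2063 * (7.114257 - 1) / 0.07
= 180195.8899


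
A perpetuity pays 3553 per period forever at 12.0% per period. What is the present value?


PV = PMT / i
= 3553 / 0.12
= 29608.3333


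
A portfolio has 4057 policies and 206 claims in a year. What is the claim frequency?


frequency = claims / policies
= 206 / 4057
= 0.0508


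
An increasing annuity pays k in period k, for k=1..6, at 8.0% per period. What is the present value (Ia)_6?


(Ia)_n = sum_{k=1}^{n} k * v^k, v = 1/(1+i)
v = 0.925926
Sum computed term by term:
(Ia)_6 = 15.1462


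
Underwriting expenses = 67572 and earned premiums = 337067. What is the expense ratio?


Expense ratio = expenses / premiums
= 67572 / 337067
= 0.2005


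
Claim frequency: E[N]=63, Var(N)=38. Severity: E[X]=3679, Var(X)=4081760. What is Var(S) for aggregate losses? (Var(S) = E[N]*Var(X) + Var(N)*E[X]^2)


Var(S) = E[N]*Var(X) + Var(N)*E[X]^2
= 63*4081760 + 38*3679^2
= 257150880 + 514331558
= 7.7148e+08


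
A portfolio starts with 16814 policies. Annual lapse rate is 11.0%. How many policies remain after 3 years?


remaining = initial * (1 - lapse)^years
= 16814 * (1 - 0.11)^3
= 16814 * 0.704969
= 11853.3488


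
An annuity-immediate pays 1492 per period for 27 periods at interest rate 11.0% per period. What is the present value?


PV = PMT * (1 - (1+i)^(-n)) / i
= 1492 * (1 - (1+0.11)^(-27)) / 0.11
= 1492 * (1 - 0.059742) / 0.11
= 1492 * 8.5478
= 12753.3179


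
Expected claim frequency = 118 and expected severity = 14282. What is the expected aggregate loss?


E[S] = E[N] * E[X]
= 118 * 14282
= 1.6853e+06


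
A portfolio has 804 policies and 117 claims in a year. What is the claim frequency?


frequency = claims / policies
= 117 / 804
= 0.1455


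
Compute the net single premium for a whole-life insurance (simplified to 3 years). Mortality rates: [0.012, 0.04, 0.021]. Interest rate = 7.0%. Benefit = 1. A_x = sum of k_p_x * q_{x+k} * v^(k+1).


v = 0.934579
Year 0: k_p_x=1.0, q=0.012, term=0.011215
Year 1: k_p_x=0.988, q=0.04, term=0.034518
Year 2: k_p_x=0.94848, q=0.021, term=0.016259
A_x = 0.062


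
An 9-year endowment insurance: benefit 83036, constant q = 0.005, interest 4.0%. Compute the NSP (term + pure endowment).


Term component = 3029.9344
Pure endowment = 9_p_x * v^9 * benefit = 0.95589 * 0.702587 * 83036 = 55766.5905
NSP = 58796.5249


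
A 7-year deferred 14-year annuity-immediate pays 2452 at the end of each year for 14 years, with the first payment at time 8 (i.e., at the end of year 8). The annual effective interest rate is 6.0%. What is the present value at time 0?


PV at time 7 of the 14-year annuity-immediate:
a_n = 2452 * (1-(1+0.06)^(-14))/0.06 = 22791.3006
Discount back 7 years to time 0:
PV = 22791.3006 * (1+0.06)^(-7)
= 22791.3006 * 0.665057
= 15157.5166


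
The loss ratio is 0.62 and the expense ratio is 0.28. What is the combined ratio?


Combined ratio = loss ratio + expense ratio
= 0.62 + 0.28
= 0.9


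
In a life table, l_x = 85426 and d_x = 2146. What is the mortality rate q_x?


q_x = d_x / l_x
= 2146 / 85426
= 0.0251


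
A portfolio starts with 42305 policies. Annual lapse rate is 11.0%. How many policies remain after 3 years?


remaining = initial * (1 - lapse)^years
= 42305 * (1 - 0.11)^3
= 42305 * 0.704969
= 29823.7135


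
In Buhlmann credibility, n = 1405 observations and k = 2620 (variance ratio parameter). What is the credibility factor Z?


Z = n / (n + k)
= 1405 / (1405 + 2620)
= 1405 / 4025
= 0.3491


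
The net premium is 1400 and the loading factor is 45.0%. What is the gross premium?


Gross = net * (1 + loading)
= 1400 * (1 + 0.45)
= 1400 * 1.45
= 2030.0


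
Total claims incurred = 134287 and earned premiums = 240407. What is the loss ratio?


Loss ratio = claims / premiums
= 134287 / 240407
= 0.5586


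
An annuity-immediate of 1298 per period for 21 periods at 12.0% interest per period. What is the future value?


FV = PMT * ((1+i)^n - 1) / i
= 1298 * ((1.12)^21 - 1) / 0.12
= 1298 * (10.803848 - 1) / 0.12
= 106044.9587


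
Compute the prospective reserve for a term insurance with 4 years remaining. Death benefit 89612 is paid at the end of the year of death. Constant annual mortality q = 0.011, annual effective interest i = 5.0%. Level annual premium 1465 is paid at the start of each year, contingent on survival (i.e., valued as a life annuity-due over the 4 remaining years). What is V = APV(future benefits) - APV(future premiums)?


v = 1/(1+i) = 0.952381
APV(future benefits) per unit = sum_{k=0}^{3} k_p_x * q * v^(k+1) = 0.038392
APV(future benefits) = 89612 * 0.038392 = 3440.4232
Life annuity-due factor ä_{x:4} = sum_{k=0}^{3} k_p_x * v^k = 3.664733
APV(future premiums) = 1465 * 3.664733 = 5368.8334
V = 3440.4232 - 5368.8334
= -1928.4103


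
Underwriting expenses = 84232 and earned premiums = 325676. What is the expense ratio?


Expense ratio = expenses / premiums
= 84232 / 325676
= 0.2586


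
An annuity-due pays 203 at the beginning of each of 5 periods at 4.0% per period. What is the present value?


PV_due = PMT * (1-(1+i)^(-n))/i * (1+i)
PV_immediate = 903.7199
PV_due = 903.7199 * 1.04
= 939.8687


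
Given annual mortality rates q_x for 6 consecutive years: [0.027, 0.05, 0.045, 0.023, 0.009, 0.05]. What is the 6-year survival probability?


p_k = 1 - q_k for each year
Survival = product of (1 - q_k)
= 0.973 * 0.95 * 0.955 * 0.977 * 0.991 * 0.95
= 0.812


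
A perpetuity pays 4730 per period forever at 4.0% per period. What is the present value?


PV = PMT / i
= 4730 / 0.04
= 118250.0


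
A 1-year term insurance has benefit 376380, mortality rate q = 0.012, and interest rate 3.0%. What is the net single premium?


NSP = benefit * q * v
v = 1/(1+i) = 0.970874
NSP = 376380 * 0.012 * 0.970874
= 4385.0097


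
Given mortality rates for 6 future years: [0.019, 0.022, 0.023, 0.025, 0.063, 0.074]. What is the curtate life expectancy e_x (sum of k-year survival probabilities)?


e_x = sum_{k=1}^{n} k_p_x
k_p_x values:
  1_p_x = 0.981
  2_p_x = 0.959418
  3_p_x = 0.937351
  4_p_x = 0.913918
  5_p_x = 0.856341
  6_p_x = 0.792972
e_x = 5.441


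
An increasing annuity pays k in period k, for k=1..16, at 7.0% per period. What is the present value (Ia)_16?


(Ia)_n = sum_{k=1}^{n} k * v^k, v = 1/(1+i)
v = 0.934579
Sum computed term by term:
(Ia)_16 = 66.9737


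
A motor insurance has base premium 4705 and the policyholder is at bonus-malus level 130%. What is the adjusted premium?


adjusted = base * BM_level / 100
= 4705 * 130 / 100
= 4705 * 1.3
= 6116.5


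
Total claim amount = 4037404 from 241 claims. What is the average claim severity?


severity = total / number
= 4037404 / 241
= 16752.7137


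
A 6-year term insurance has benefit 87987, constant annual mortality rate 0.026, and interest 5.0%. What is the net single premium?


NSP = benefit * sum_{k=0}^{n-1} k_p_x * q * v^(k+1)
With constant q=0.026, v=0.952381
Sum = 0.124145
NSP = 87987 * 0.124145
= 10923.1294


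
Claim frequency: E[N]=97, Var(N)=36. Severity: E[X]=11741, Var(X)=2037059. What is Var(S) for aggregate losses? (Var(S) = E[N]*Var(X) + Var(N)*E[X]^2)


Var(S) = E[N]*Var(X) + Var(N)*E[X]^2
= 97*2037059 + 36*11741^2
= 197594723 + 4962638916
= 5.1602e+09


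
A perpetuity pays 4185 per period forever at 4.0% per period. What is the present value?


PV = PMT / i
= 4185 / 0.04
= 104625.0


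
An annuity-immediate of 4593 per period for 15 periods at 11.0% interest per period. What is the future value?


FV = PMT * ((1+i)^n - 1) / i
= 4593 * ((1.11)^15 - 1) / 0.11
= 4593 * (4.784589 - 1) / 0.11
= 158023.8138


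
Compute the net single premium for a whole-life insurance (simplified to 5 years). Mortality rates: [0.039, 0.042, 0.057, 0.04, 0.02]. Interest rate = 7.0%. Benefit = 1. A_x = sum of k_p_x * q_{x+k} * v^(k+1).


v = 0.934579
Year 0: k_p_x=1.0, q=0.039, term=0.036449
Year 1: k_p_x=0.961, q=0.042, term=0.035254
Year 2: k_p_x=0.920638, q=0.057, term=0.042836
Year 3: k_p_x=0.868162, q=0.04, term=0.026493
Year 4: k_p_x=0.833435, q=0.02, term=0.011885
A_x = 0.1529


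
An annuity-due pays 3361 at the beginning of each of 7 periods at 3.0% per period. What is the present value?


PV_due = PMT * (1-(1+i)^(-n))/i * (1+i)
PV_immediate = 20939.981
PV_due = 20939.981 * 1.03
= 21568.1804


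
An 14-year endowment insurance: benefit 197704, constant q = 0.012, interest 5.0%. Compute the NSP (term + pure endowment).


Term component = 21944.0917
Pure endowment = 14_p_x * v^14 * benefit = 0.844495 * 0.505068 * 197704 = 84326.1929
NSP = 106270.2846


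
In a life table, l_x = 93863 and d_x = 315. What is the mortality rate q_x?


q_x = d_x / l_x
= 315 / 93863
= 0.0034


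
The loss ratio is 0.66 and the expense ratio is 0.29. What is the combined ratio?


Combined ratio = loss ratio + expense ratio
= 0.66 + 0.29
= 0.95


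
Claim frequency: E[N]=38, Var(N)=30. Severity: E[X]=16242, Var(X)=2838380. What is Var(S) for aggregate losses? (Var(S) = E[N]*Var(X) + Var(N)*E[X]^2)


Var(S) = E[N]*Var(X) + Var(N)*E[X]^2
= 38*2838380 + 30*16242^2
= 107858440 + 7914076920
= 8.0219e+09


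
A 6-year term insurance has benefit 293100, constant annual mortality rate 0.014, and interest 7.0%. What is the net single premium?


NSP = benefit * sum_{k=0}^{n-1} k_p_x * q * v^(k+1)
With constant q=0.014, v=0.934579
Sum = 0.064618
NSP = 293100 * 0.064618
= 18939.5194


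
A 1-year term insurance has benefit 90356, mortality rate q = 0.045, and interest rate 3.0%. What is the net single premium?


NSP = benefit * q * v
v = 1/(1+i) = 0.970874
NSP = 90356 * 0.045 * 0.970874
= 3947.5922


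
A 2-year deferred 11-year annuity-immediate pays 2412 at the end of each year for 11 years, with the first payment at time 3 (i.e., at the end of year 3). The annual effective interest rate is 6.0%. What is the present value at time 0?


PV at time 2 of the 11-year annuity-immediate:
a_n = 2412 * (1-(1+0.06)^(-11))/0.06 = 19023.1415
Discount back 2 years to time 0:
PV = 19023.1415 * (1+0.06)^(-2)
= 19023.1415 * 0.889996
= 16930.5282


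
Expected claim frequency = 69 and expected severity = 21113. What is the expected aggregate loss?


E[S] = E[N] * E[X]
= 69 * 21113
= 1.4568e+06


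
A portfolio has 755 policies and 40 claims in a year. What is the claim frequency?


frequency = claims / policies
= 40 / 755
= 0.053


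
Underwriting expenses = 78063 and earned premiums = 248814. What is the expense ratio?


Expense ratio = expenses / premiums
= 78063 / 248814
= 0.3137


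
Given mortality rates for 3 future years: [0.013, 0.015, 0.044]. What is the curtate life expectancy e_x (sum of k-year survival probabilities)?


e_x = sum_{k=1}^{n} k_p_x
k_p_x values:
  1_p_x = 0.987
  2_p_x = 0.972195
  3_p_x = 0.929418
e_x = 2.8886


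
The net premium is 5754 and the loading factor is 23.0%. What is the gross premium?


Gross = net * (1 + loading)
= 5754 * (1 + 0.23)
= 5754 * 1.23
= 7077.42


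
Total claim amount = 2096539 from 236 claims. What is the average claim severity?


severity = total / number
= 2096539 / 236
= 8883.6398


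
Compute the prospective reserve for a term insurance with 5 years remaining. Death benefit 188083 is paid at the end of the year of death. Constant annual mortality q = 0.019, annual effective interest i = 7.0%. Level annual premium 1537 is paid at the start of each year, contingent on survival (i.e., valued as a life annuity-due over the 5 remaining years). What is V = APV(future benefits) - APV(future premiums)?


v = 1/(1+i) = 0.934579
APV(future benefits) per unit = sum_{k=0}^{4} k_p_x * q * v^(k+1) = 0.075193
APV(future benefits) = 188083 * 0.075193 = 14142.6144
Life annuity-due factor ä_{x:5} = sum_{k=0}^{4} k_p_x * v^k = 4.23458
APV(future premiums) = 1537 * 4.23458 = 6508.5493
V = 14142.6144 - 6508.5493
= 7634.0651


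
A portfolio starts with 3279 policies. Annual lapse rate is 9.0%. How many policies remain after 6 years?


remaining = initial * (1 - lapse)^years
= 3279 * (1 - 0.09)^6
= 3279 * 0.567869
= 1862.0433


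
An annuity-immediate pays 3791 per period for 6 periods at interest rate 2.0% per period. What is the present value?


PV = PMT * (1 - (1+i)^(-n)) / i
= 3791 * (1 - (1+0.02)^(-6)) / 0.02
= 3791 * (1 - 0.887971) / 0.02
= 3791 * 5.601431
= 21235.0245


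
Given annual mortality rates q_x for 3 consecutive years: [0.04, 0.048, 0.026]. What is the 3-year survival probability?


p_k = 1 - q_k for each year
Survival = product of (1 - q_k)
= 0.96 * 0.952 * 0.974
= 0.8902


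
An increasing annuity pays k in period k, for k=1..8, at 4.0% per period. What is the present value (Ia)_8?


(Ia)_n = sum_{k=1}^{n} k * v^k, v = 1/(1+i)
v = 0.961538
Sum computed term by term:
(Ia)_8 = 28.9133


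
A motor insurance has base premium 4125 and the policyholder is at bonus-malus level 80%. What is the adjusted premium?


adjusted = base * BM_level / 100
= 4125 * 80 / 100
= 4125 * 0.8
= 3300.0


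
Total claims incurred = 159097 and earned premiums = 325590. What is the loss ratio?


Loss ratio = claims / premiums
= 159097 / 325590
= 0.4886


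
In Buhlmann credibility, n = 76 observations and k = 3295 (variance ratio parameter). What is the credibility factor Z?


Z = n / (n + k)
= 76 / (76 + 3295)
= 76 / 3371
= 0.0225


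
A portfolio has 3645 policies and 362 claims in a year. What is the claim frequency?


frequency = claims / policies
= 362 / 3645
= 0.0993


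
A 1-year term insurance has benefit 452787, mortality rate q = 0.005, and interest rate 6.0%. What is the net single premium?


NSP = benefit * q * v
v = 1/(1+i) = 0.943396
NSP = 452787 * 0.005 * 0.943396
= 2135.7877


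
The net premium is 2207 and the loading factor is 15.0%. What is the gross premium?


Gross = net * (1 + loading)
= 2207 * (1 + 0.15)
= 2207 * 1.15
= 2538.05


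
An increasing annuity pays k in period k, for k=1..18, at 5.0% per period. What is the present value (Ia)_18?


(Ia)_n = sum_{k=1}^{n} k * v^k, v = 1/(1+i)
v = 0.952381
Sum computed term by term:
(Ia)_18 = 95.8939


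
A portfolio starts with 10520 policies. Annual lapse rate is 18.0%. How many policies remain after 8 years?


remaining = initial * (1 - lapse)^years
= 10520 * (1 - 0.18)^8
= 10520 * 0.204414
= 2150.4362


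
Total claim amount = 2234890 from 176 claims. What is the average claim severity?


severity = total / number
= 2234890 / 176
= 12698.2386


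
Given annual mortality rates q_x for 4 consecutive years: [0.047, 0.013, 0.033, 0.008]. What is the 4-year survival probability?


p_k = 1 - q_k for each year
Survival = product of (1 - q_k)
= 0.953 * 0.987 * 0.967 * 0.992
= 0.9023


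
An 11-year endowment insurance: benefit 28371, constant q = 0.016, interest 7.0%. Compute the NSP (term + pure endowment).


Term component = 3178.3188
Pure endowment = 11_p_x * v^11 * benefit = 0.837425 * 0.475093 * 28371 = 11287.5366
NSP = 14465.8554


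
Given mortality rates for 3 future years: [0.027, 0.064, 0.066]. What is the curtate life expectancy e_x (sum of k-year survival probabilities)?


e_x = sum_{k=1}^{n} k_p_x
k_p_x values:
  1_p_x = 0.973
  2_p_x = 0.910728
  3_p_x = 0.85062
e_x = 2.7343


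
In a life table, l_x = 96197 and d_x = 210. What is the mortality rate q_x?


q_x = d_x / l_x
= 210 / 96197
= 0.0022


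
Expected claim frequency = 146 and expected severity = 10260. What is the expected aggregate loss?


E[S] = E[N] * E[X]
= 146 * 10260
= 1.4980e+06


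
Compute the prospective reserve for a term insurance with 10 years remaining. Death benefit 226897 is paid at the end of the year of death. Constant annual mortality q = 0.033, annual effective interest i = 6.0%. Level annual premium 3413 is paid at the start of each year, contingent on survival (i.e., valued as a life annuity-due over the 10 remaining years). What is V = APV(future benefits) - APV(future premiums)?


v = 1/(1+i) = 0.943396
APV(future benefits) per unit = sum_{k=0}^{9} k_p_x * q * v^(k+1) = 0.213182
APV(future benefits) = 226897 * 0.213182 = 48370.3615
Life annuity-due factor ä_{x:10} = sum_{k=0}^{9} k_p_x * v^k = 6.847665
APV(future premiums) = 3413 * 6.847665 = 23371.0806
V = 48370.3615 - 23371.0806
= 24999.2809


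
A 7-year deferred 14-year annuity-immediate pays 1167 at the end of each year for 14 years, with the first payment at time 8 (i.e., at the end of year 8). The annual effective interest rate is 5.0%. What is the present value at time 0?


PV at time 7 of the 14-year annuity-immediate:
a_n = 1167 * (1-(1+0.05)^(-14))/0.05 = 11551.714
Discount back 7 years to time 0:
PV = 11551.714 * (1+0.05)^(-7)
= 11551.714 * 0.710681
= 8209.5875


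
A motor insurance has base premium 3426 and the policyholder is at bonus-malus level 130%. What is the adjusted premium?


adjusted = base * BM_level / 100
= 3426 * 130 / 100
= 3426 * 1.3
= 4453.8


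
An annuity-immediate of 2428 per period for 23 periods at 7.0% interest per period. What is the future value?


FV = PMT * ((1+i)^n - 1) / i
= 2428 * ((1.07)^23 - 1) / 0.07
= 2428 * (4.74053 - 1) / 0.07
= 129742.9501


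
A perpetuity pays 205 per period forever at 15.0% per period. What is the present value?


PV = PMT / i
= 205 / 0.15
= 1366.6667


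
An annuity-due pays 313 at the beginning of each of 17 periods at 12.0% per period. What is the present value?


PV_due = PMT * (1-(1+i)^(-n))/i * (1+i)
PV_immediate = 2228.4443
PV_due = 2228.4443 * 1.12
= 2495.8577


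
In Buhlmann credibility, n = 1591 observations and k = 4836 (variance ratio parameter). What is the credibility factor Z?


Z = n / (n + k)
= 1591 / (1591 + 4836)
= 1591 / 6427
= 0.2475


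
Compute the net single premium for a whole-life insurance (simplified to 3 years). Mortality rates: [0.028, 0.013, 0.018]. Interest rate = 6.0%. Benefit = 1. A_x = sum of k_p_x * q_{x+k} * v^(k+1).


v = 0.943396
Year 0: k_p_x=1.0, q=0.028, term=0.026415
Year 1: k_p_x=0.972, q=0.013, term=0.011246
Year 2: k_p_x=0.959364, q=0.018, term=0.014499
A_x = 0.0522


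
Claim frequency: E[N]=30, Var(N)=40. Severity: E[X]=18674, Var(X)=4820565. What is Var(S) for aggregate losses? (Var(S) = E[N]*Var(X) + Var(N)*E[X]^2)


Var(S) = E[N]*Var(X) + Var(N)*E[X]^2
= 30*4820565 + 40*18674^2
= 144616950 + 13948731040
= 1.4093e+10


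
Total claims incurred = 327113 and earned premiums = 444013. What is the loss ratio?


Loss ratio = claims / premiums
= 327113 / 444013
= 0.7367


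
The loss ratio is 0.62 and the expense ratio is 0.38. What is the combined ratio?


Combined ratio = loss ratio + expense ratio
= 0.62 + 0.38
= 1.0


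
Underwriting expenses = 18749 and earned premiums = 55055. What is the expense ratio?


Expense ratio = expenses / premiums
= 18749 / 55055
= 0.3406


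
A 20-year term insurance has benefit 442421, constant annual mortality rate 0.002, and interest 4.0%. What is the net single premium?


NSP = benefit * sum_{k=0}^{n-1} k_p_x * q * v^(k+1)
With constant q=0.002, v=0.961538
Sum = 0.026739
NSP = 442421 * 0.026739
= 11830.0385


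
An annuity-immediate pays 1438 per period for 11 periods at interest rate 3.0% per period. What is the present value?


PV = PMT * (1 - (1+i)^(-n)) / i
= 1438 * (1 - (1+0.03)^(-11)) / 0.03
= 1438 * (1 - 0.722421) / 0.03
= 1438 * 9.252624
= 13305.2735


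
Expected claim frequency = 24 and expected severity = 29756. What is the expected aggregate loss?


E[S] = E[N] * E[X]
= 24 * 29756
= 714144


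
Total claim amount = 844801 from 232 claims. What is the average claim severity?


severity = total / number
= 844801 / 232
= 3641.3836


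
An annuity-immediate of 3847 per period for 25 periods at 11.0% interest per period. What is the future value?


FV = PMT * ((1+i)^n - 1) / i
= 3847 * ((1.11)^25 - 1) / 0.11
= 3847 * (13.585464 - 1) / 0.11
= 440147.9932


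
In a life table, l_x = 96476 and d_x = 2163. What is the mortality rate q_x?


q_x = d_x / l_x
= 2163 / 96476
= 0.0224


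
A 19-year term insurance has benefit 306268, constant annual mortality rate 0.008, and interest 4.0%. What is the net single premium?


NSP = benefit * sum_{k=0}^{n-1} k_p_x * q * v^(k+1)
With constant q=0.008, v=0.961538
Sum = 0.098756
NSP = 306268 * 0.098756
= 30245.8467


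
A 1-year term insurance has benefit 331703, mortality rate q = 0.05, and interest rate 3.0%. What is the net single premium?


NSP = benefit * q * v
v = 1/(1+i) = 0.970874
NSP = 331703 * 0.05 * 0.970874
= 16102.0874


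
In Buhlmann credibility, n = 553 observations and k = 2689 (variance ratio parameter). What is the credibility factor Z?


Z = n / (n + k)
= 553 / (553 + 2689)
= 553 / 3242
= 0.1706


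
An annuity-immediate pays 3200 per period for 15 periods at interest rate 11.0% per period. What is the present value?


PV = PMT * (1 - (1+i)^(-n)) / i
= 3200 * (1 - (1+0.11)^(-15)) / 0.11
= 3200 * (1 - 0.209004) / 0.11
= 3200 * 7.19087
= 23010.7826


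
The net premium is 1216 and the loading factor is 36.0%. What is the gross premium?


Gross = net * (1 + loading)
= 1216 * (1 + 0.36)
= 1216 * 1.36
= 1653.76


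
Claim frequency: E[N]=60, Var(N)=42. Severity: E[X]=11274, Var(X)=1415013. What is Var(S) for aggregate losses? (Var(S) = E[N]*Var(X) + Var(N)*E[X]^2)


Var(S) = E[N]*Var(X) + Var(N)*E[X]^2
= 60*1415013 + 42*11274^2
= 84900780 + 5338329192
= 5.4232e+09


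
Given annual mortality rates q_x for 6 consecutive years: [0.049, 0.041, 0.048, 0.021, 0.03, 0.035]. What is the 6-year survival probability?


p_k = 1 - q_k for each year
Survival = product of (1 - q_k)
= 0.951 * 0.959 * 0.952 * 0.979 * 0.97 * 0.965
= 0.7956


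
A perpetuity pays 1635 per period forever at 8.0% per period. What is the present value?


PV = PMT / i
= 1635 / 0.08
= 20437.5


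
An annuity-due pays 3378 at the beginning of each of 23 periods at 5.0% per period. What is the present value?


PV_due = PMT * (1-(1+i)^(-n))/i * (1+i)
PV_immediate = 45564.4026
PV_due = 45564.4026 * 1.05
= 47842.6227


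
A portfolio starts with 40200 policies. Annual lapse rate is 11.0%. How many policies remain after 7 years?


remaining = initial * (1 - lapse)^years
= 40200 * (1 - 0.11)^7
= 40200 * 0.442313
= 17780.9966


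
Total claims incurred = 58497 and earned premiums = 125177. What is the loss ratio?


Loss ratio = claims / premiums
= 58497 / 125177
= 0.4673


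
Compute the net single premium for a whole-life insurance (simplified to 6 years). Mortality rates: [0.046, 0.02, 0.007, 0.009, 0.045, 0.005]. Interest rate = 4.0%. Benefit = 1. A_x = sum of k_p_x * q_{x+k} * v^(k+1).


v = 0.961538
Year 0: k_p_x=1.0, q=0.046, term=0.044231
Year 1: k_p_x=0.954, q=0.02, term=0.017641
Year 2: k_p_x=0.93492, q=0.007, term=0.005818
Year 3: k_p_x=0.928376, q=0.009, term=0.007142
Year 4: k_p_x=0.92002, q=0.045, term=0.034029
Year 5: k_p_x=0.878619, q=0.005, term=0.003472
A_x = 0.1123


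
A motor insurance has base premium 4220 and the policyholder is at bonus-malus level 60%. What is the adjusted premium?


adjusted = base * BM_level / 100
= 4220 * 60 / 100
= 4220 * 0.6
= 2532.0


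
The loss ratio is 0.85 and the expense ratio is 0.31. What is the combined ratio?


Combined ratio = loss ratio + expense ratio
= 0.85 + 0.31
= 1.16


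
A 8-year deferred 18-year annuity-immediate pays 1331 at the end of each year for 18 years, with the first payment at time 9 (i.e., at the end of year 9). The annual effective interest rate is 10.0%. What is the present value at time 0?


PV at time 8 of the 18-year annuity-immediate:
a_n = 1331 * (1-(1+0.1)^(-18))/0.1 = 10916.0795
Discount back 8 years to time 0:
PV = 10916.0795 * (1+0.1)^(-8)
= 10916.0795 * 0.466507
= 5092.4317


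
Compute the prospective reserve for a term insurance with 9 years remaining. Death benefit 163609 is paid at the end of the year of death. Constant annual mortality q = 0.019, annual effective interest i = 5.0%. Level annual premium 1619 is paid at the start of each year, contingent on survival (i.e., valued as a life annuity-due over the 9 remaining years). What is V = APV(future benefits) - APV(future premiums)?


v = 1/(1+i) = 0.952381
APV(future benefits) per unit = sum_{k=0}^{8} k_p_x * q * v^(k+1) = 0.126007
APV(future benefits) = 163609 * 0.126007 = 20615.8122
Life annuity-due factor ä_{x:9} = sum_{k=0}^{8} k_p_x * v^k = 6.963522
APV(future premiums) = 1619 * 6.963522 = 11273.9423
V = 20615.8122 - 11273.9423
= 9341.87


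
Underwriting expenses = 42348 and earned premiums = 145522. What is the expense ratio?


Expense ratio = expenses / premiums
= 42348 / 145522
= 0.291


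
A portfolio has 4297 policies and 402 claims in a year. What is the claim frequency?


frequency = claims / policies
= 402 / 4297
= 0.0936


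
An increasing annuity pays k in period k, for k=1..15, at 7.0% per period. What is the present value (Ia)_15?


(Ia)_n = sum_{k=1}^{n} k * v^k, v = 1/(1+i)
v = 0.934579
Sum computed term by term:
(Ia)_15 = 61.554


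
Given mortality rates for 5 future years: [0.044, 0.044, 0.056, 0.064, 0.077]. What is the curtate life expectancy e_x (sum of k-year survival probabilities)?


e_x = sum_{k=1}^{n} k_p_x
k_p_x values:
  1_p_x = 0.956
  2_p_x = 0.913936
  3_p_x = 0.862756
  4_p_x = 0.807539
  5_p_x = 0.745359
e_x = 4.2856


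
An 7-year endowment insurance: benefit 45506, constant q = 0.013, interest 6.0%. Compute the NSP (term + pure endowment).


Term component = 3186.0387
Pure endowment = 7_p_x * v^7 * benefit = 0.912473 * 0.665057 * 45506 = 27615.167
NSP = 30801.2058


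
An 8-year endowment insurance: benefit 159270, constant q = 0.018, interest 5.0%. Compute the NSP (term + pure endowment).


Term component = 17483.6877
Pure endowment = 8_p_x * v^8 * benefit = 0.864753 * 0.676839 * 159270 = 93220.5133
NSP = 110704.2009


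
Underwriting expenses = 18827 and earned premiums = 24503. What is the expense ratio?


Expense ratio = expenses / premiums
= 18827 / 24503
= 0.7684


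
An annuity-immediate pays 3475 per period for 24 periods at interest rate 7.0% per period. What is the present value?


PV = PMT * (1 - (1+i)^(-n)) / i
= 3475 * (1 - (1+0.07)^(-24)) / 0.07
= 3475 * (1 - 0.197147) / 0.07
= 3475 * 11.469334
= 39855.9357


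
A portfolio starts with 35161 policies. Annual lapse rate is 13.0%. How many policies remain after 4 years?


remaining = initial * (1 - lapse)^years
= 35161 * (1 - 0.13)^4
= 35161 * 0.572898
= 20143.6529


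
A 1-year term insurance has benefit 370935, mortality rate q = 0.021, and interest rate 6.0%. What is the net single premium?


NSP = benefit * q * v
v = 1/(1+i) = 0.943396
NSP = 370935 * 0.021 * 0.943396
= 7348.7123


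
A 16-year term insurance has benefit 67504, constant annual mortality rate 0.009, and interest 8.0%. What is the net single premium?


NSP = benefit * sum_{k=0}^{n-1} k_p_x * q * v^(k+1)
With constant q=0.009, v=0.925926
Sum = 0.075582
NSP = 67504 * 0.075582
= 5102.076


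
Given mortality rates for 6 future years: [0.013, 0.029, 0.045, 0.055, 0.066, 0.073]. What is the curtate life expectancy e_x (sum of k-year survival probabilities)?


e_x = sum_{k=1}^{n} k_p_x
k_p_x values:
  1_p_x = 0.987
  2_p_x = 0.958377
  3_p_x = 0.91525
  4_p_x = 0.864911
  5_p_x = 0.807827
  6_p_x = 0.748856
e_x = 5.2822


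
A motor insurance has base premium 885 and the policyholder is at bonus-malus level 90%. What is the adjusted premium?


adjusted = base * BM_level / 100
= 885 * 90 / 100
= 885 * 0.9
= 796.5


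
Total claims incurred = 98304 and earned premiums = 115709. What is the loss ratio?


Loss ratio = claims / premiums
= 98304 / 115709
= 0.8496


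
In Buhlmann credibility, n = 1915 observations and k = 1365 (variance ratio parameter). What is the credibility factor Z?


Z = n / (n + k)
= 1915 / (1915 + 1365)
= 1915 / 3280
= 0.5838


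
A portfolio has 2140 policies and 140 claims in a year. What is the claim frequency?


frequency = claims / policies
= 140 / 2140
= 0.0654


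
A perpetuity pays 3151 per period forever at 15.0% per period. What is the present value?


PV = PMT / i
= 3151 / 0.15
= 21006.6667


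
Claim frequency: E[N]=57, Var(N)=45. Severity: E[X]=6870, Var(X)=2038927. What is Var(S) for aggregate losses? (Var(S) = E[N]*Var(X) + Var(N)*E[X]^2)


Var(S) = E[N]*Var(X) + Var(N)*E[X]^2
= 57*2038927 + 45*6870^2
= 116218839 + 2123860500
= 2.2401e+09


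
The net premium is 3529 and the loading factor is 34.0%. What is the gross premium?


Gross = net * (1 + loading)
= 3529 * (1 + 0.34)
= 3529 * 1.34
= 4728.86


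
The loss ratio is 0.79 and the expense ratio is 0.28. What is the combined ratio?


Combined ratio = loss ratio + expense ratio
= 0.79 + 0.28
= 1.07


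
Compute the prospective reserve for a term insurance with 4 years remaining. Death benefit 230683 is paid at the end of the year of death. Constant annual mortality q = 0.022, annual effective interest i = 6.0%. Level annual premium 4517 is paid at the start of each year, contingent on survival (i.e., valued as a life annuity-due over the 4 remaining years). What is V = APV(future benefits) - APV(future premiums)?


v = 1/(1+i) = 0.943396
APV(future benefits) per unit = sum_{k=0}^{3} k_p_x * q * v^(k+1) = 0.073873
APV(future benefits) = 230683 * 0.073873 = 17041.1878
Life annuity-due factor ä_{x:4} = sum_{k=0}^{3} k_p_x * v^k = 3.559323
APV(future premiums) = 4517 * 3.559323 = 16077.4641
V = 17041.1878 - 16077.4641
= 963.7238


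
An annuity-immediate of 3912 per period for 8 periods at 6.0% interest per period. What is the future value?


FV = PMT * ((1+i)^n - 1) / i
= 3912 * ((1.06)^8 - 1) / 0.06
= 3912 * (1.593848 - 1) / 0.06
= 38718.8945


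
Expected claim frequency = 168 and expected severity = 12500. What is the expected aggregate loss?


E[S] = E[N] * E[X]
= 168 * 12500
= 2.1000e+06


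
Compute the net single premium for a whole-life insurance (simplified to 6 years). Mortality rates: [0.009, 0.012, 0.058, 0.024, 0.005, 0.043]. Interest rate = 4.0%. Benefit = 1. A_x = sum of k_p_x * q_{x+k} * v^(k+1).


v = 0.961538
Year 0: k_p_x=1.0, q=0.009, term=0.008654
Year 1: k_p_x=0.991, q=0.012, term=0.010995
Year 2: k_p_x=0.979108, q=0.058, term=0.050485
Year 3: k_p_x=0.92232, q=0.024, term=0.018922
Year 4: k_p_x=0.900184, q=0.005, term=0.003699
Year 5: k_p_x=0.895683, q=0.043, term=0.030438
A_x = 0.1232


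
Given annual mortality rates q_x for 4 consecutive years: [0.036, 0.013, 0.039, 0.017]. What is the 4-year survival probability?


p_k = 1 - q_k for each year
Survival = product of (1 - q_k)
= 0.964 * 0.987 * 0.961 * 0.983
= 0.8988


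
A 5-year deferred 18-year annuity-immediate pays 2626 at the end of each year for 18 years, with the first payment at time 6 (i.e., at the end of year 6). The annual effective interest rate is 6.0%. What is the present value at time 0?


PV at time 5 of the 18-year annuity-immediate:
a_n = 2626 * (1-(1+0.06)^(-18))/0.06 = 28433.2867
Discount back 5 years to time 0:
PV = 28433.2867 * (1+0.06)^(-5)
= 28433.2867 * 0.747258
= 21247.0059
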